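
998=998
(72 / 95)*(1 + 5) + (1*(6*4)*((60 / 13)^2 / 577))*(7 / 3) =61277616 / 9263735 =6.61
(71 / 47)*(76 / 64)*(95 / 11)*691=88555105 / 8272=10705.40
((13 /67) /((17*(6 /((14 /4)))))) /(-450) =-91 /6150600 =-0.00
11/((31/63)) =693/31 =22.35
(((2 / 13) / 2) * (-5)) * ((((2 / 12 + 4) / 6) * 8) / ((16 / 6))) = -125 / 156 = -0.80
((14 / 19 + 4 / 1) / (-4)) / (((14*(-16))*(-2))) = -45 / 17024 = -0.00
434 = 434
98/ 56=7/ 4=1.75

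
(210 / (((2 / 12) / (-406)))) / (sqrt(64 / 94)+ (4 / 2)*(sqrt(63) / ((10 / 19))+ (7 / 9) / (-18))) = -9737544600 / (-1645+ 1620*sqrt(94)+ 216999*sqrt(7)) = -16555.19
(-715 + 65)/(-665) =130/133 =0.98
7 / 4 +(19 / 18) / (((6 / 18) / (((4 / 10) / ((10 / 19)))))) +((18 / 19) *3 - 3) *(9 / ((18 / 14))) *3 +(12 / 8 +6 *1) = 47543 / 5700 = 8.34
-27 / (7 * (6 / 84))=-54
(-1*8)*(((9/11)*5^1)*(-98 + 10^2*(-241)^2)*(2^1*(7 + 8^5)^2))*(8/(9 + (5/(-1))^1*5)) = 2246025376224450000/11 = 204184125111313636.36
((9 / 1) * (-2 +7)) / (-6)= -15 / 2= -7.50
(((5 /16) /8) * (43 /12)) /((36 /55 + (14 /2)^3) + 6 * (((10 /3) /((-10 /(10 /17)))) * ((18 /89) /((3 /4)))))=17891225 /43884768768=0.00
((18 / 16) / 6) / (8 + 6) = 3 / 224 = 0.01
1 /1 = 1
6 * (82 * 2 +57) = 1326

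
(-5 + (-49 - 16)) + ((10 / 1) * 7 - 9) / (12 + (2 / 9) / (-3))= -20893 / 322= -64.89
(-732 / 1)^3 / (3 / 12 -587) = 1568892672 / 2347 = 668467.27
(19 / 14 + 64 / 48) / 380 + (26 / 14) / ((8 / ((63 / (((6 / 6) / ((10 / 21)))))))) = 111263 / 15960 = 6.97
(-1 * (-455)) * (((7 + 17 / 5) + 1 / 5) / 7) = 689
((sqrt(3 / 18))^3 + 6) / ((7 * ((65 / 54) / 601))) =1803 * sqrt(6) / 910 + 194724 / 455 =432.82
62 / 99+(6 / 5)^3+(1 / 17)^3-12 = -586432783 / 60798375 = -9.65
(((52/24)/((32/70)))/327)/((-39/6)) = -35/15696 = -0.00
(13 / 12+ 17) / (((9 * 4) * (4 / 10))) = 1085 / 864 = 1.26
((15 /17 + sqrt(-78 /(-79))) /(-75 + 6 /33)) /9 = -11 * sqrt(6162) /585153 -55 /41973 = -0.00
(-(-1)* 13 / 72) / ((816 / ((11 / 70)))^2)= 1573 / 234913996800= 0.00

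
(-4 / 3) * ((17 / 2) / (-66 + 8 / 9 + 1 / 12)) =408 / 2341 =0.17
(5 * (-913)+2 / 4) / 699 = -3043 / 466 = -6.53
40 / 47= 0.85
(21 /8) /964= 21 /7712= 0.00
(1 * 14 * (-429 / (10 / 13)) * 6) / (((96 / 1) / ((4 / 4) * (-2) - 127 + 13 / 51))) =42721679 / 680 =62826.00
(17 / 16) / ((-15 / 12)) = -17 / 20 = -0.85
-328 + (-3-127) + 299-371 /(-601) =-158.38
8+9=17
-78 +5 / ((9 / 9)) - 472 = -545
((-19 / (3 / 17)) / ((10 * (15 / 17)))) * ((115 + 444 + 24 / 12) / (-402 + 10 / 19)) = 19509523 / 1144200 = 17.05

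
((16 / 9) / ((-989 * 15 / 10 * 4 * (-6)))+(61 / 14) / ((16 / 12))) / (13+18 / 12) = 14660171 / 65048508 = 0.23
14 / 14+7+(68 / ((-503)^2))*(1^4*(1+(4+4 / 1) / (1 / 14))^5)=1252857945996 / 253009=4951831.54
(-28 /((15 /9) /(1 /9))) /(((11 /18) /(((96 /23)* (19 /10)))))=-153216 /6325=-24.22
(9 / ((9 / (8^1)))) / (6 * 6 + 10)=4 / 23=0.17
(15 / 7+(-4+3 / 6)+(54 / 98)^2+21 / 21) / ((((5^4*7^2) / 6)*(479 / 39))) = -30069 / 35221169375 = -0.00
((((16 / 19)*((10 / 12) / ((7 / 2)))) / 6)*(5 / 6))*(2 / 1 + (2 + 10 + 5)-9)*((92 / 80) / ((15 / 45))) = 0.96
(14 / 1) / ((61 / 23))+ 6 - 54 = -2606 / 61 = -42.72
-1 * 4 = -4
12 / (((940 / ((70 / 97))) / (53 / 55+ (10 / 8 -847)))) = -3902913 / 501490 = -7.78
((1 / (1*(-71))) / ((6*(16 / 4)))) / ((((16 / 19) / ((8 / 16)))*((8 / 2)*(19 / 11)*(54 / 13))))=-143 / 11778048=-0.00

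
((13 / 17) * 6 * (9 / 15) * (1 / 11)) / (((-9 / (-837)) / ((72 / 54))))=29016 / 935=31.03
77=77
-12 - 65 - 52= -129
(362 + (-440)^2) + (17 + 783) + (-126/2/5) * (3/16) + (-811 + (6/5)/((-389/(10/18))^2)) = 63392763835097/326853360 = 193948.64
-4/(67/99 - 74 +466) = -396/38875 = -0.01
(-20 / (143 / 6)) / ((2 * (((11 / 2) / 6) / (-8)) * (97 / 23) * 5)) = 26496 / 152581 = 0.17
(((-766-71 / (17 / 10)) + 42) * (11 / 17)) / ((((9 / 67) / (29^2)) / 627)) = -1945068674.23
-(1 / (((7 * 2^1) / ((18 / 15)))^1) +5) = -178 / 35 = -5.09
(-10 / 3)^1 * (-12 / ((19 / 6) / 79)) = 18960 / 19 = 997.89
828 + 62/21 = 17450/21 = 830.95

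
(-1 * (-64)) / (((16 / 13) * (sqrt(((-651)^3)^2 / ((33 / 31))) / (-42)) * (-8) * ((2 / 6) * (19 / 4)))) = 0.00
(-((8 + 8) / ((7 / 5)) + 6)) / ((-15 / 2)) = 244 / 105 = 2.32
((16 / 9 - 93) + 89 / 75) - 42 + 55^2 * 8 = 5415292 / 225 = 24067.96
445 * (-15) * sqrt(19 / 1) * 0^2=0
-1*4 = -4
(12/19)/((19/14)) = 168/361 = 0.47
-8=-8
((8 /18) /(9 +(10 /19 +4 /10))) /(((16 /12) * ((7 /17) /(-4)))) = -6460 /19803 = -0.33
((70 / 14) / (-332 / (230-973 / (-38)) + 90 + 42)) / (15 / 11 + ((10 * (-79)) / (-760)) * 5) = 2030017 / 348160375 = 0.01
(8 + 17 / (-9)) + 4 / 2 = 73 / 9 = 8.11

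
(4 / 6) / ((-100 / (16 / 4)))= -2 / 75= -0.03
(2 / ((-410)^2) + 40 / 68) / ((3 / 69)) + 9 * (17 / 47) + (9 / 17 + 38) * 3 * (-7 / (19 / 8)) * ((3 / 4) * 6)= -1934717267387 / 1275963050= -1516.28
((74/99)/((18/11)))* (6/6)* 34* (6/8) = 629/54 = 11.65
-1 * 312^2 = -97344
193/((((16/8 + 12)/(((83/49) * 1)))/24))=192228/343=560.43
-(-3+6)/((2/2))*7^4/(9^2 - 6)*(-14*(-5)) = -33614/5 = -6722.80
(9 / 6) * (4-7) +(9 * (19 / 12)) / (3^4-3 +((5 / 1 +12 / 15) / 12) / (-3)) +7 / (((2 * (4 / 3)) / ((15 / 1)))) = 3929589 / 112088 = 35.06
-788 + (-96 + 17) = -867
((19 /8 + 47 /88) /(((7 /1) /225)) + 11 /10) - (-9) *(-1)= 85.61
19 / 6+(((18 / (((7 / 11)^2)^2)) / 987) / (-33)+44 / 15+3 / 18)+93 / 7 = 231634961 / 11848935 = 19.55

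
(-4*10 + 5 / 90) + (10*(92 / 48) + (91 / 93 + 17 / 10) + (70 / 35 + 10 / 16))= -172693 / 11160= -15.47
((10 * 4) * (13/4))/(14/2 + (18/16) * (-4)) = 52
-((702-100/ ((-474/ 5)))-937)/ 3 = 55445/ 711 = 77.98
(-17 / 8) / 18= -17 / 144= -0.12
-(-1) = 1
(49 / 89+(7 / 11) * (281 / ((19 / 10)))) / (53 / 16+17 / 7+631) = 197217552 / 1326530315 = 0.15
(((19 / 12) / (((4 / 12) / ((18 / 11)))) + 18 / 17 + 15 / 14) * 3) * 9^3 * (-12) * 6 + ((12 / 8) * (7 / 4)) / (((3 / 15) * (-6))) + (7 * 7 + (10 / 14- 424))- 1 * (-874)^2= -2323615.22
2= 2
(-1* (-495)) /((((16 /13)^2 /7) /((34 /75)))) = 663663 /640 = 1036.97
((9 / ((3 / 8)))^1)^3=13824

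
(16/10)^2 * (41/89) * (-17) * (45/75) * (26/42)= -579904/77875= -7.45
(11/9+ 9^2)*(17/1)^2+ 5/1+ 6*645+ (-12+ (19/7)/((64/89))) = 111400115/4032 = 27629.00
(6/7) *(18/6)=18/7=2.57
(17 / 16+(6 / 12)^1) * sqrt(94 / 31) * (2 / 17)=0.32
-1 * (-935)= 935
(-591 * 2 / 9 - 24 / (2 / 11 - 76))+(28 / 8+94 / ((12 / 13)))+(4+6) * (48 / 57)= -45590 / 2641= -17.26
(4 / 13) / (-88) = -0.00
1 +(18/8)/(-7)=19/28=0.68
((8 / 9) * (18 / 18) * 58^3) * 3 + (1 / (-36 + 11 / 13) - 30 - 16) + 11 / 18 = 4279603229 / 8226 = 520253.25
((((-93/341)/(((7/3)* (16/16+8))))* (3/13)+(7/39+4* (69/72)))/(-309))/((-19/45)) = 0.03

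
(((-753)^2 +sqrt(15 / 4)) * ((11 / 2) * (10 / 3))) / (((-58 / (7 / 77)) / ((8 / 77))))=-3780060 / 2233 - 10 * sqrt(15) / 6699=-1692.82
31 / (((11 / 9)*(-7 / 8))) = -2232 / 77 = -28.99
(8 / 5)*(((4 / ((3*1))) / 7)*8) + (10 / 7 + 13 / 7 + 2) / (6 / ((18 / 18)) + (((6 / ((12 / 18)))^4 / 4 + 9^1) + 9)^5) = 1095642063255188203264 / 449384440007010708795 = 2.44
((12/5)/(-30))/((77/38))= -76/1925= -0.04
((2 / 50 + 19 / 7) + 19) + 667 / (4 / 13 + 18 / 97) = 149558179 / 108850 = 1373.98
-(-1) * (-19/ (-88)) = 0.22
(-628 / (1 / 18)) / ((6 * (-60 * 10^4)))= 157 / 50000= 0.00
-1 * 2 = -2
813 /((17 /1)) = 813 /17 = 47.82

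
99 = 99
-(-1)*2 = 2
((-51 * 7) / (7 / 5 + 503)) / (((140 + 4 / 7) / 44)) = -45815 / 206804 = -0.22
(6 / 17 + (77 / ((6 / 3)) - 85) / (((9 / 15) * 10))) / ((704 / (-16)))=503 / 2992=0.17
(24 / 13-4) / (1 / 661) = -18508 / 13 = -1423.69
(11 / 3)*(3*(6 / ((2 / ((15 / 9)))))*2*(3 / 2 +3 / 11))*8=1560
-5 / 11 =-0.45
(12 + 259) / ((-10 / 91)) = -24661 / 10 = -2466.10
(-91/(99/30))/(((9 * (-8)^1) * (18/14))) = 3185/10692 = 0.30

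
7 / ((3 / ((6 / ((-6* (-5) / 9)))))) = 21 / 5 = 4.20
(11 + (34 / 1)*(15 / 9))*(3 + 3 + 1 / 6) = 7511 / 18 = 417.28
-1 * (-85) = 85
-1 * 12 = -12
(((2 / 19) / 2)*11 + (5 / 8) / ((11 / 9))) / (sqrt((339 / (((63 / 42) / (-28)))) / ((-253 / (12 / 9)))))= 1823*sqrt(1200738) / 10580416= 0.19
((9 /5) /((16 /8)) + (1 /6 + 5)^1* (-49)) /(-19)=3784 /285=13.28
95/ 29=3.28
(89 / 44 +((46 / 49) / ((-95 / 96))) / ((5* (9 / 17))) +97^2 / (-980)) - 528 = -823279123 / 1536150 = -535.94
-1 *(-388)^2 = -150544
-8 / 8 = -1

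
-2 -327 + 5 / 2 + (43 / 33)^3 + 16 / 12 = -23212015 / 71874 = -322.95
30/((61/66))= 1980/61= 32.46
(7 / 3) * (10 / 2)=11.67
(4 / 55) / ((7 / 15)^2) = 180 / 539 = 0.33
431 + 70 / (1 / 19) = 1761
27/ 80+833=66667/ 80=833.34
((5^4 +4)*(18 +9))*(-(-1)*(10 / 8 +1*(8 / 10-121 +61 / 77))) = -3090277629 / 1540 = -2006673.79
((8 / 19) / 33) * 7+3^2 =5699 / 627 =9.09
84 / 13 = 6.46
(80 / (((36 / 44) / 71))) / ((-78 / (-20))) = 624800 / 351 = 1780.06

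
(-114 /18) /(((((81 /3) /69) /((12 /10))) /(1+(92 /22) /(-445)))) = -4238026 /220275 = -19.24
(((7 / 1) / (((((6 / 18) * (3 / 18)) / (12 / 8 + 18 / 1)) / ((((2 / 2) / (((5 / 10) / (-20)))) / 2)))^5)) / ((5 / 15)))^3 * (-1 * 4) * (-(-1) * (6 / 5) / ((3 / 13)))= 954504326153962164904470719980288454113159702118400000000000000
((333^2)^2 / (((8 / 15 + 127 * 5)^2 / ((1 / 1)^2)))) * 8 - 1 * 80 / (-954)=10557667192734160 / 43348848453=243551.27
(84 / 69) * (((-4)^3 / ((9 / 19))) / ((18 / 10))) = -170240 / 1863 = -91.38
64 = 64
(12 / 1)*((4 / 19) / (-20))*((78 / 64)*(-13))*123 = 187083 / 760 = 246.16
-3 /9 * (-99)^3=323433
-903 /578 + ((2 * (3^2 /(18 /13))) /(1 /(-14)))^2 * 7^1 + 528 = 134323985 /578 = 232394.44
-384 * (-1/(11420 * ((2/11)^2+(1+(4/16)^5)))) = 3964928/121928485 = 0.03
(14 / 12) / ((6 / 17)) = 119 / 36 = 3.31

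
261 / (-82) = -3.18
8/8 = 1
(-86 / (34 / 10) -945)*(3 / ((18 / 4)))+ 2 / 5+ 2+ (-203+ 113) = -187288 / 255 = -734.46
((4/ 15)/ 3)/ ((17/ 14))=56/ 765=0.07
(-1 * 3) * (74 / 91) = -222 / 91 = -2.44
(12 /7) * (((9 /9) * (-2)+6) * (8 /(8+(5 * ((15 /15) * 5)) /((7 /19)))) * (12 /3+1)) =640 /177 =3.62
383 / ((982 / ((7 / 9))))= 0.30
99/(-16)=-99/16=-6.19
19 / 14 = 1.36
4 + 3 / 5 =23 / 5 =4.60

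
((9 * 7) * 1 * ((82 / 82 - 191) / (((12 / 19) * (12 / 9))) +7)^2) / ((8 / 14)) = 5269607.19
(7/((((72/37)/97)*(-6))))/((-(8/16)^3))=25123/54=465.24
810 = 810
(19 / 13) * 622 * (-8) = -94544 / 13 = -7272.62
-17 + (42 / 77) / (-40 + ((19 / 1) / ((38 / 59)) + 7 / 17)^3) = -196405817987 / 11553297283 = -17.00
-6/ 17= -0.35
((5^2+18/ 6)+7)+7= 42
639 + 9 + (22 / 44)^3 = 648.12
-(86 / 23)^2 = -7396 / 529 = -13.98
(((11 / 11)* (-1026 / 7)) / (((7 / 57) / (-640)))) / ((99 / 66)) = 24952320 / 49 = 509231.02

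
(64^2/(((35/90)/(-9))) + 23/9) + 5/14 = -11943569/126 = -94790.23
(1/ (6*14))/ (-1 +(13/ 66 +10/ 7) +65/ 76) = 209/ 25997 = 0.01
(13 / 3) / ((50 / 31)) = 403 / 150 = 2.69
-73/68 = -1.07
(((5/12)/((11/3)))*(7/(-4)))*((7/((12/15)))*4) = -1225/176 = -6.96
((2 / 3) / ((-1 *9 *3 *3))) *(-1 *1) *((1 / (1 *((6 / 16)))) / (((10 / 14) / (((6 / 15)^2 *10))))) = 0.05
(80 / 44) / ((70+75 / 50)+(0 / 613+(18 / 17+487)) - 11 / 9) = 0.00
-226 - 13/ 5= -1143/ 5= -228.60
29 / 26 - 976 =-25347 / 26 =-974.88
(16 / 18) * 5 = 40 / 9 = 4.44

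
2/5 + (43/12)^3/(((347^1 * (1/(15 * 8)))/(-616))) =-153044729/15615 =-9801.14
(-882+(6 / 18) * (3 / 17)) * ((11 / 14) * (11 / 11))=-692.95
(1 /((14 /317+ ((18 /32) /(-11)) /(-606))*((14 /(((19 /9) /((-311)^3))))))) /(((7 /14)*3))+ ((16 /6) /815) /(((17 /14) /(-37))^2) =2028580713367902962944 /667758619526662291635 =3.04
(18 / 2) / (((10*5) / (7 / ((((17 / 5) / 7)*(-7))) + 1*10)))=243 / 170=1.43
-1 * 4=-4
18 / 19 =0.95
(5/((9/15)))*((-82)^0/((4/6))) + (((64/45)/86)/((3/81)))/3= 12.65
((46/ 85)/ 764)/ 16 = 23/ 519520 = 0.00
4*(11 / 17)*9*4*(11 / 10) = 8712 / 85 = 102.49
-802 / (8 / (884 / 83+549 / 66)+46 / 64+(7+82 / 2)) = -888923968 / 54466539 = -16.32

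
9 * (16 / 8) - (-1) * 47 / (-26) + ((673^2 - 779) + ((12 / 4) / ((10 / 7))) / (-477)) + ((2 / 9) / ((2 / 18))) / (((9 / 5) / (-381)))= 1556254134 / 3445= 451742.85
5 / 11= 0.45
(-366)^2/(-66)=-22326/11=-2029.64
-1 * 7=-7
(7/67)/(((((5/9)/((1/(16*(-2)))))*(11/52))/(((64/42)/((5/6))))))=-936/18425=-0.05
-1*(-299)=299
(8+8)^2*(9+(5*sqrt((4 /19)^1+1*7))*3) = 2304+3840*sqrt(2603) /19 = 12615.33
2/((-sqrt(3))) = -2*sqrt(3)/3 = -1.15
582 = 582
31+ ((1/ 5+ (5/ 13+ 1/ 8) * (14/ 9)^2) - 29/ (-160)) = 5494873/ 168480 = 32.61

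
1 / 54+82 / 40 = 1117 / 540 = 2.07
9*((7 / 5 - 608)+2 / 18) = -27292 / 5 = -5458.40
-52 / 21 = -2.48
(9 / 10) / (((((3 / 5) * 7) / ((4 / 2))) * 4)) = 3 / 28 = 0.11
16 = 16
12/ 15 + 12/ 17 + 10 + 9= 1743/ 85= 20.51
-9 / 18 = -0.50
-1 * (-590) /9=590 /9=65.56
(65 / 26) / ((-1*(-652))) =5 / 1304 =0.00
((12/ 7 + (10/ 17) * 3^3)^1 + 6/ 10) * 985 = 2132919/ 119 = 17923.69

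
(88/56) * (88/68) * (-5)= -1210/119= -10.17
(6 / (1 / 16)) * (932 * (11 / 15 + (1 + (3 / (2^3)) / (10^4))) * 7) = 678510679 / 625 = 1085617.09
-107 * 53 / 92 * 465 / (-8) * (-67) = -176680005 / 736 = -240054.35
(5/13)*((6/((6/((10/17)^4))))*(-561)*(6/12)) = -825000/63869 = -12.92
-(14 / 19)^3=-2744 / 6859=-0.40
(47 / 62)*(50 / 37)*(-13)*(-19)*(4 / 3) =1160900 / 3441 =337.37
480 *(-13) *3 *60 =-1123200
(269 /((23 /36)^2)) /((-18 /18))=-348624 /529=-659.02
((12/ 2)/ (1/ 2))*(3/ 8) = 4.50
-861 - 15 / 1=-876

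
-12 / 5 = -2.40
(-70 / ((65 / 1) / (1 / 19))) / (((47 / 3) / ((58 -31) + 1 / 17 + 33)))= -42882 / 197353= -0.22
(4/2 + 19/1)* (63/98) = 27/2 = 13.50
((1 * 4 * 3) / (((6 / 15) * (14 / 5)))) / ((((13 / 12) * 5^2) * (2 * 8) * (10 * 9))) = 1 / 3640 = 0.00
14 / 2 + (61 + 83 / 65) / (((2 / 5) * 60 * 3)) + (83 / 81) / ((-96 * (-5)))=3976343 / 505440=7.87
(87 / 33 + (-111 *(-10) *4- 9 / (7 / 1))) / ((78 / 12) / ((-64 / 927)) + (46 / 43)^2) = -80938037248 / 1694881727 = -47.75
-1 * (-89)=89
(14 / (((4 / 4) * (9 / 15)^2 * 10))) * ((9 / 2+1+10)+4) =455 / 6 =75.83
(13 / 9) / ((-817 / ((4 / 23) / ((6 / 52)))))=-1352 / 507357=-0.00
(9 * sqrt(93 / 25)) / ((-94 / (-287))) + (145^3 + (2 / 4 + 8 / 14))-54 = 2583 * sqrt(93) / 470 + 42680009 / 14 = 3048625.07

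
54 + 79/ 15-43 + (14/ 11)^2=32464/ 1815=17.89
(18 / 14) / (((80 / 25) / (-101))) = -4545 / 112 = -40.58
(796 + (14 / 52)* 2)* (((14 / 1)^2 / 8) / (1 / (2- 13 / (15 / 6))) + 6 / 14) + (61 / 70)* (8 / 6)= -84774799 / 1365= -62106.08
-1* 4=-4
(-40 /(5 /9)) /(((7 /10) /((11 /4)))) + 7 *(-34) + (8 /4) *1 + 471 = -335 /7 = -47.86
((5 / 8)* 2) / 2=5 / 8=0.62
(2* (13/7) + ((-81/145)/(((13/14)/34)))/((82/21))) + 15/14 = -489637/1081990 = -0.45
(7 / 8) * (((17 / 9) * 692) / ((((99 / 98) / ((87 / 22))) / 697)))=20390126519 / 6534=3120619.30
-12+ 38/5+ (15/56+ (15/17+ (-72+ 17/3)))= -993647/14280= -69.58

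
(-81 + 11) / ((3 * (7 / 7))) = -70 / 3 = -23.33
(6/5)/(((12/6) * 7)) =3/35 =0.09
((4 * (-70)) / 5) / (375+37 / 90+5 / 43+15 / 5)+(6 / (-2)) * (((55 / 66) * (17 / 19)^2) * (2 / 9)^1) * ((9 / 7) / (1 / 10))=-21715470890 / 3701804827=-5.87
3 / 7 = 0.43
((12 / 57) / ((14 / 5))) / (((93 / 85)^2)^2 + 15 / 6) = 1044012500 / 54611599091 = 0.02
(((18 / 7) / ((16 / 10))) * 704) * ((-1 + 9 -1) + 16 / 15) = 63888 / 7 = 9126.86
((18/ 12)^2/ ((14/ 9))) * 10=14.46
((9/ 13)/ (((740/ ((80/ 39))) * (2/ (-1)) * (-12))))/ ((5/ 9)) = 0.00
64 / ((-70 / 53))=-1696 / 35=-48.46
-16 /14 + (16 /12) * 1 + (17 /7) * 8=412 /21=19.62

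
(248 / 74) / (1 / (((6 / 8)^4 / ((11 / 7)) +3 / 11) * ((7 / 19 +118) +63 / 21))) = 192.83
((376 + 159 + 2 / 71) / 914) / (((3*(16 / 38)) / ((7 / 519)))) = 5052271 / 808319664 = 0.01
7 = 7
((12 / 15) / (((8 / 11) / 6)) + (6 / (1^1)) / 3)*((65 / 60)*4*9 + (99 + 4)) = 6106 / 5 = 1221.20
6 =6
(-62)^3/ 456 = -29791/ 57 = -522.65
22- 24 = -2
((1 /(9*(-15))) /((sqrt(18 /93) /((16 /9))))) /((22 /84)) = -112*sqrt(186) /13365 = -0.11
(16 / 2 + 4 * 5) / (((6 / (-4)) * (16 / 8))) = -28 / 3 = -9.33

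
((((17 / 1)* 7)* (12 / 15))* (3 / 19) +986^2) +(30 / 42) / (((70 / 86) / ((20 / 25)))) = 905129124 / 931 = 972211.73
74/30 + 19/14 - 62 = -12217/210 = -58.18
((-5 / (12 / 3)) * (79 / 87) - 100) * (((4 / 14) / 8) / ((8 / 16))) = -35195 / 4872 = -7.22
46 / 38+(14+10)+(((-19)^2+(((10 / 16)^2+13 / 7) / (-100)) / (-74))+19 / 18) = 219541004197 / 566899200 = 387.27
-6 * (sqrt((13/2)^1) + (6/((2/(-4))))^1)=72- 3 * sqrt(26)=56.70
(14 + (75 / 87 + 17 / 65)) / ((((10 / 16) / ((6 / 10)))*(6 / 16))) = 1824512 / 47125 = 38.72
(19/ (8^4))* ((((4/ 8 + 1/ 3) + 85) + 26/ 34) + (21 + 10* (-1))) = 189145/ 417792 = 0.45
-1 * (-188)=188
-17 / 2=-8.50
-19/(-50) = 19/50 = 0.38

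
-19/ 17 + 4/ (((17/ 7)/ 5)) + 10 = 291/ 17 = 17.12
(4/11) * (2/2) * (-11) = -4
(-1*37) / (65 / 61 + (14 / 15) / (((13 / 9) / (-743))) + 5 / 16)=2347280 / 30369631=0.08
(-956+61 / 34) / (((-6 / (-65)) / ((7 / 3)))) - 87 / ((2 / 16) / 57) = -39040829 / 612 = -63792.20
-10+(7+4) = 1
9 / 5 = 1.80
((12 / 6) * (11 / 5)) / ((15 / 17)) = 374 / 75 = 4.99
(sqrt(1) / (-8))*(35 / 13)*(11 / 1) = -385 / 104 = -3.70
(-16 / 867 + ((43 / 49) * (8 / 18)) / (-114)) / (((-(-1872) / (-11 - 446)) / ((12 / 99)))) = 36312763 / 56097187146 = 0.00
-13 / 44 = -0.30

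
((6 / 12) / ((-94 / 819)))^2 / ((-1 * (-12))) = 223587 / 141376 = 1.58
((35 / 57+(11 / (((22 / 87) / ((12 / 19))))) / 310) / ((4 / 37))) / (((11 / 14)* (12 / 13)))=2612792 / 291555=8.96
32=32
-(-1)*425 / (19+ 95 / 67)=28475 / 1368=20.82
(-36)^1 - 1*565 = -601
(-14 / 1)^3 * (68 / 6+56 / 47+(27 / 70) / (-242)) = -2931398834 / 85305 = -34363.74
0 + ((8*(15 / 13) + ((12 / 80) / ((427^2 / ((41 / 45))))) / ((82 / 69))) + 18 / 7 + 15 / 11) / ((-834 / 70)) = -68654685889 / 62128346280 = -1.11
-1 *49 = -49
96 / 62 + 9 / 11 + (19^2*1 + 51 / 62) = 248377 / 682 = 364.19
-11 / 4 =-2.75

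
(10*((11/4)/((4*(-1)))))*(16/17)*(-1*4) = 440/17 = 25.88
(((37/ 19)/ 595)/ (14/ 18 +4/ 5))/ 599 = 333/ 96158069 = 0.00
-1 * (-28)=28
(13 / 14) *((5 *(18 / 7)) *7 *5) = 2925 / 7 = 417.86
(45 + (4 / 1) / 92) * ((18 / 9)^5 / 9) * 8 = 265216 / 207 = 1281.24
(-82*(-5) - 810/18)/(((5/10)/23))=16790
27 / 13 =2.08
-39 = -39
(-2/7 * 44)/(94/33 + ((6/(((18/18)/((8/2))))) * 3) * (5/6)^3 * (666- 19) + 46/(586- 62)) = -253616/543916653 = -0.00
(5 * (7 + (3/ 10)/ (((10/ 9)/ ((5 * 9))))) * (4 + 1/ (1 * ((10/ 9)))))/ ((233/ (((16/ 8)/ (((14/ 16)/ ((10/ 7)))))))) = 1532/ 233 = 6.58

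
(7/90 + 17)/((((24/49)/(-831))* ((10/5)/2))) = -20861701/720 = -28974.58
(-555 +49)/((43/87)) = -44022/43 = -1023.77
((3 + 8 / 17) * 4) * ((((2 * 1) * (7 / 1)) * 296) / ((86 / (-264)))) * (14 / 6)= -301219072 / 731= -412064.39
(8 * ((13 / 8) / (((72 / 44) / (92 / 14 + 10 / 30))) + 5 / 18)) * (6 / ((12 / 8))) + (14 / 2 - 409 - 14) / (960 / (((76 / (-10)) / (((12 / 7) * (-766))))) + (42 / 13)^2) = 1489661399594 / 6524892171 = 228.30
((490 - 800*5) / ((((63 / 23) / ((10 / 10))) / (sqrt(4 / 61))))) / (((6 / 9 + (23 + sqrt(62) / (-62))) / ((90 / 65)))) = -328037040*sqrt(61) / 133451591 - 223560*sqrt(3782) / 133451591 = -19.30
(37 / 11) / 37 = 1 / 11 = 0.09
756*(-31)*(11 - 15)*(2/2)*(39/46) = 1828008/23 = 79478.61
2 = 2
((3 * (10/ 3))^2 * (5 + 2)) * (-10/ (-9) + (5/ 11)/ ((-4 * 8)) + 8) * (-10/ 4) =-25216625/ 1584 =-15919.59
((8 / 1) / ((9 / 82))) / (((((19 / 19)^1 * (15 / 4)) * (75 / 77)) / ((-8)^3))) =-10217.14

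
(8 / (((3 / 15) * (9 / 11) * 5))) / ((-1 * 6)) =-44 / 27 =-1.63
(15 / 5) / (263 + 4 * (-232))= -3 / 665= -0.00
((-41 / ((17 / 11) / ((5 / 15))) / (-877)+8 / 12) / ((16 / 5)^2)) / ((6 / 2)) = 756725 / 34350336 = 0.02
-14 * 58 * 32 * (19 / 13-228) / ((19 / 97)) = 390669440 / 13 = 30051495.38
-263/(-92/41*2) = 58.60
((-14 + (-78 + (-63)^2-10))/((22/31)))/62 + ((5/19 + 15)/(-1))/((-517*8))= 87.89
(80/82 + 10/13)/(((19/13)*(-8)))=-465/3116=-0.15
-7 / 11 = -0.64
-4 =-4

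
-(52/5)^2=-2704/25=-108.16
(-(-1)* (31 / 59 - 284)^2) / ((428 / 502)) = 70211131875 / 744934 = 94251.48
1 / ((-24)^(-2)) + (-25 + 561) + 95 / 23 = 25671 / 23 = 1116.13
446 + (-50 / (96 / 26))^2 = 362521 / 576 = 629.38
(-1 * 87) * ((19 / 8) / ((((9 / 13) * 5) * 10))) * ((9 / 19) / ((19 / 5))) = -1131 / 1520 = -0.74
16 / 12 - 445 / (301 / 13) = -17.89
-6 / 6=-1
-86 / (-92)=43 / 46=0.93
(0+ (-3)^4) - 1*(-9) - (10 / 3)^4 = -33.46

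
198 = 198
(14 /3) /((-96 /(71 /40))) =-497 /5760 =-0.09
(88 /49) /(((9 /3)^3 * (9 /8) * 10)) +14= 14.01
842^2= 708964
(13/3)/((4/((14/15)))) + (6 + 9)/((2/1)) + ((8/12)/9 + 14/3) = 1789/135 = 13.25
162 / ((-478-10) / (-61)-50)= -27 / 7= -3.86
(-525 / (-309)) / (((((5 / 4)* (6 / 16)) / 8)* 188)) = 2240 / 14523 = 0.15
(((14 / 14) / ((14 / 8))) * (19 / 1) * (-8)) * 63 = -5472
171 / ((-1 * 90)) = -1.90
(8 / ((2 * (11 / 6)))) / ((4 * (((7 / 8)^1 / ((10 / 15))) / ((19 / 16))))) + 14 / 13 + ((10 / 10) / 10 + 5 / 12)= 125351 / 60060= 2.09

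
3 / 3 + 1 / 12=13 / 12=1.08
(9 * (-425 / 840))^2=65025 / 3136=20.74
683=683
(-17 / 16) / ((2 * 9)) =-17 / 288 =-0.06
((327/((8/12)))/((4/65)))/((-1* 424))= -63765/3392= -18.80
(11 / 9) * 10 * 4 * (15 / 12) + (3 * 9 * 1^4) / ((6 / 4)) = 712 / 9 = 79.11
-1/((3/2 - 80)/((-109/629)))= -218/98753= -0.00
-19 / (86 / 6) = -57 / 43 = -1.33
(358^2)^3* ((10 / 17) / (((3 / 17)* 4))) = 5263058151187360 / 3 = 1754352717062453.33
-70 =-70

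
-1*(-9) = 9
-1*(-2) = 2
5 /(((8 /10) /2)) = 25 /2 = 12.50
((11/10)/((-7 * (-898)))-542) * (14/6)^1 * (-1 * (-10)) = -11356703/898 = -12646.66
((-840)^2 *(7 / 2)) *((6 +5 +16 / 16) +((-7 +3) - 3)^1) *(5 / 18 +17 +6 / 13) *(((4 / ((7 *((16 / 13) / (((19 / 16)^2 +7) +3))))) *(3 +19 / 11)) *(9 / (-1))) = -49370051166.90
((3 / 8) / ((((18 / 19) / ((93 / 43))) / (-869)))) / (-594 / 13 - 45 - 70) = 6653933 / 1437232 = 4.63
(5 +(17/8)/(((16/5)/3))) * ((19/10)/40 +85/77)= 6347877/788480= 8.05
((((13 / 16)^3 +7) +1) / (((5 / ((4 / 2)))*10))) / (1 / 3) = 1.02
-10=-10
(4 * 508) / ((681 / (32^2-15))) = 2050288 / 681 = 3010.70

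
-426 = -426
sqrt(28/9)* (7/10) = 7* sqrt(7)/15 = 1.23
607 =607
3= 3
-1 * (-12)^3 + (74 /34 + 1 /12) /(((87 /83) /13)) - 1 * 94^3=-14710038869 /17748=-828827.97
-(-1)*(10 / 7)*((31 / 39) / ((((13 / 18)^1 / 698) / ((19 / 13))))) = 24667320 / 15379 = 1603.96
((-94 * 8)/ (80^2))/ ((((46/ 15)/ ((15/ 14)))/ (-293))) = 123939/ 10304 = 12.03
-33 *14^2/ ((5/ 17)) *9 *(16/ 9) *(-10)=3518592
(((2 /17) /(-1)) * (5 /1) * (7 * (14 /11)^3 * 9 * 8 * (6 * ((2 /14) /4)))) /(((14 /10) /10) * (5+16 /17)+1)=-16464000 /230263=-71.50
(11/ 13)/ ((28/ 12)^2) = 0.16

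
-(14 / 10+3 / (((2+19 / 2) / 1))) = -191 / 115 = -1.66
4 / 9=0.44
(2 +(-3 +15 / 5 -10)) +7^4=2393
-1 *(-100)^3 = 1000000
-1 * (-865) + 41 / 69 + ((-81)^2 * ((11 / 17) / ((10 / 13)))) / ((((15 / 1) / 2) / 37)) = 823811323 / 29325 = 28092.46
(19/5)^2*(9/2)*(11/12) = 11913/200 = 59.56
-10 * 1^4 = -10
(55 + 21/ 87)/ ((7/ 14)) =3204/ 29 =110.48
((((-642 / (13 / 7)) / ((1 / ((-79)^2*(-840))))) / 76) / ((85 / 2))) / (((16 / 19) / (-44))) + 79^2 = -29309910.47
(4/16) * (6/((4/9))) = 27/8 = 3.38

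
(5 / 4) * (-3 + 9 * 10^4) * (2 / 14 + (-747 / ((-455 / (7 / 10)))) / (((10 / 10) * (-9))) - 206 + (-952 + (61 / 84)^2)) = -79625790688501 / 611520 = -130209626.32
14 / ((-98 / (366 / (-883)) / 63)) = 3294 / 883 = 3.73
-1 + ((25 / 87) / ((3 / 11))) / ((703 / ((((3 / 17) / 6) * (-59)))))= -6254647 / 6238422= -1.00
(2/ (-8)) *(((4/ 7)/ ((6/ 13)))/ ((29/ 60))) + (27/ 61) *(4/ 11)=-65306/ 136213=-0.48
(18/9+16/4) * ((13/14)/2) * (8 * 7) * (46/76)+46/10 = 9407/95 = 99.02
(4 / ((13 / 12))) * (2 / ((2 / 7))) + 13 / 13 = 349 / 13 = 26.85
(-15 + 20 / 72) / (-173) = 265 / 3114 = 0.09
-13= -13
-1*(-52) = 52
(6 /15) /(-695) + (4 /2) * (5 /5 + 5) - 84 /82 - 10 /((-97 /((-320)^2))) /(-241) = -109340533164 /3330638075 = -32.83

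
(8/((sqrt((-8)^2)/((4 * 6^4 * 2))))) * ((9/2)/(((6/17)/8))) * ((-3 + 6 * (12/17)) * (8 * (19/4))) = 49641984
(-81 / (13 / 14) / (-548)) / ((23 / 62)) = 17577 / 40963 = 0.43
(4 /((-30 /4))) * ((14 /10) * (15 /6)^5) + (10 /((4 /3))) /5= -71.42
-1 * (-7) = 7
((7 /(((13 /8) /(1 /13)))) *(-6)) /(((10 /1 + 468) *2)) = -0.00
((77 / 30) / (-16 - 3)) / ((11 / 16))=-56 / 285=-0.20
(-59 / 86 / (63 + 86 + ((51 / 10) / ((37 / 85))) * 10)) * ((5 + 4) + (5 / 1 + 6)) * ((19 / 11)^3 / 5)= -14973197 / 281815292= -0.05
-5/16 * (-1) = 5/16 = 0.31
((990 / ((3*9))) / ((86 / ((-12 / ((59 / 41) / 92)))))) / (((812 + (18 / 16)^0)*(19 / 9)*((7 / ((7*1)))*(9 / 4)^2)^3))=-3399024640 / 2314073563911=-0.00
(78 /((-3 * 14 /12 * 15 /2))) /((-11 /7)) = 104 /55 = 1.89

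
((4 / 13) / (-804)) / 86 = -1 / 224718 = -0.00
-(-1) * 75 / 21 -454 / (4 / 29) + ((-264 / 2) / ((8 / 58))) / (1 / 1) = -59429 / 14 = -4244.93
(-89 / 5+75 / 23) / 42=-836 / 2415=-0.35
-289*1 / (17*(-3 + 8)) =-17 / 5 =-3.40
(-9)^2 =81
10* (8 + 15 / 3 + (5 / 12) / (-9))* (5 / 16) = 34975 / 864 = 40.48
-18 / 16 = -9 / 8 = -1.12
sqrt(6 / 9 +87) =sqrt(789) / 3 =9.36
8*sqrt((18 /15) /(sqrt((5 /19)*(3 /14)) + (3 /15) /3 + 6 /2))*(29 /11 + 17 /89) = 132864*sqrt(133) /(979*sqrt(15*sqrt(3990) + 12236)) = 13.63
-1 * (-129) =129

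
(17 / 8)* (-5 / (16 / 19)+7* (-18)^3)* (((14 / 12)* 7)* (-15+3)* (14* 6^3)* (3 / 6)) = 102850285923 / 8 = 12856285740.38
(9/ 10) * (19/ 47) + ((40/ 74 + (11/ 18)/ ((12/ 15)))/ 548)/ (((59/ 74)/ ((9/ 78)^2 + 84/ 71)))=1607784664597/ 4376094815040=0.37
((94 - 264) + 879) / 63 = 709 / 63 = 11.25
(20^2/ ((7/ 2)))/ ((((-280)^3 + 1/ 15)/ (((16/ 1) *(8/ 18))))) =-256000/ 6914879979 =-0.00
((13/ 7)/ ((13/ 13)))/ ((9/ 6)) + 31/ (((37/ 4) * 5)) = 7414/ 3885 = 1.91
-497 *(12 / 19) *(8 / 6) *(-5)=39760 / 19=2092.63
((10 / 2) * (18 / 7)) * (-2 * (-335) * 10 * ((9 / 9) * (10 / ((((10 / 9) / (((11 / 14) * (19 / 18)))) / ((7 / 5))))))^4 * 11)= 12655961404713 / 1120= 11299965539.92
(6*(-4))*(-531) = 12744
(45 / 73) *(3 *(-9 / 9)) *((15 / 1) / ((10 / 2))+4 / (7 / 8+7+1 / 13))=-391095 / 60371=-6.48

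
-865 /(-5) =173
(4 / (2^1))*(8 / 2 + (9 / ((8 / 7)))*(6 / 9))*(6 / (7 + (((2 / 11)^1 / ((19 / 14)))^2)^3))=9251255926916751 / 583413017821991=15.86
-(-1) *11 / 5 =11 / 5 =2.20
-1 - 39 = -40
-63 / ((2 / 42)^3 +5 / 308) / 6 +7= -4231969 / 6659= -635.53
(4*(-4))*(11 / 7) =-176 / 7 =-25.14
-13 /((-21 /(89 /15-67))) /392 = -2977 /30870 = -0.10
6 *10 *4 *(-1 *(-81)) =19440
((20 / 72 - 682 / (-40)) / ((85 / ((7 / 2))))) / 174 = 21833 / 5324400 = 0.00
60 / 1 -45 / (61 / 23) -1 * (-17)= 3662 / 61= 60.03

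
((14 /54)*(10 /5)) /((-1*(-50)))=7 /675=0.01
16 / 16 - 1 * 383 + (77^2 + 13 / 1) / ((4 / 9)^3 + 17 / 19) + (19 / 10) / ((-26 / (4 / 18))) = 90211426109 / 15922530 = 5665.65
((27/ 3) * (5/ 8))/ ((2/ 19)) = 855/ 16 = 53.44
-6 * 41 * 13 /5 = -3198 /5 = -639.60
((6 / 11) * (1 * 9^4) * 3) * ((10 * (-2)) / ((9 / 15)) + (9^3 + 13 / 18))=82242135 / 11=7476557.73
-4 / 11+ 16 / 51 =-28 / 561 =-0.05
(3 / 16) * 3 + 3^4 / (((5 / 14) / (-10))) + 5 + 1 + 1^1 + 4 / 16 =-36163 / 16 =-2260.19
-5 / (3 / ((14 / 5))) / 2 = -7 / 3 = -2.33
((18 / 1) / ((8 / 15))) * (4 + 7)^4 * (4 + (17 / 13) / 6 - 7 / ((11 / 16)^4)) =-1393459515 / 104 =-13398649.18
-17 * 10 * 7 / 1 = -1190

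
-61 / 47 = -1.30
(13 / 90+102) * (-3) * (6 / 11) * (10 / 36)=-9193 / 198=-46.43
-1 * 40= -40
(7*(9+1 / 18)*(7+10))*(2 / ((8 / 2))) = 19397 / 36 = 538.81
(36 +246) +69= 351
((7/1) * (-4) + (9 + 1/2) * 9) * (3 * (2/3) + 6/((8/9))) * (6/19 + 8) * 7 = 29287.17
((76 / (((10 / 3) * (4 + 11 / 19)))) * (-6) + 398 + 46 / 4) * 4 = 220182 / 145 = 1518.50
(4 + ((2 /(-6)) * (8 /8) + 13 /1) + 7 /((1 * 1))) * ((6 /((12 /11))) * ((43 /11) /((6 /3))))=3053 /12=254.42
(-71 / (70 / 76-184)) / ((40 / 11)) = 14839 / 139140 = 0.11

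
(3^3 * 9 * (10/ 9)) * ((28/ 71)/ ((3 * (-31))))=-2520/ 2201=-1.14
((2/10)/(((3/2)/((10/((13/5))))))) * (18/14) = 60/91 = 0.66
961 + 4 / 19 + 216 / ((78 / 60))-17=1110.36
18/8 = 9/4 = 2.25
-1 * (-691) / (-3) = -691 / 3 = -230.33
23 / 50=0.46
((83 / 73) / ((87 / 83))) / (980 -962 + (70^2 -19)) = 6889 / 31113549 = 0.00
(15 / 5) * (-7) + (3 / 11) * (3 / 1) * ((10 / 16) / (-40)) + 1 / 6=-20.85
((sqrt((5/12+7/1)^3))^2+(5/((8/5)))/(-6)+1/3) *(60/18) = 3523225/2592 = 1359.27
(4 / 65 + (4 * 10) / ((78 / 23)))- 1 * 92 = -15628 / 195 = -80.14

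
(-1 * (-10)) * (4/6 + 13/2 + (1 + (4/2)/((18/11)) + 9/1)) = 1655/9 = 183.89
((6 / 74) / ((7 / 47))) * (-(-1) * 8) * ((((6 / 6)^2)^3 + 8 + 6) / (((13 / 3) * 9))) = 1.68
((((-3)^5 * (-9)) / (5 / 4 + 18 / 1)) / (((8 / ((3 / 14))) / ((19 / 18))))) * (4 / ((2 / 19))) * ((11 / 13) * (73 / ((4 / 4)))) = 19211337 / 2548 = 7539.77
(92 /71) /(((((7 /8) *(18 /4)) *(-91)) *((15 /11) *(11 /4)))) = -5888 /6105645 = -0.00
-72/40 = -9/5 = -1.80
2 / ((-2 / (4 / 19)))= -4 / 19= -0.21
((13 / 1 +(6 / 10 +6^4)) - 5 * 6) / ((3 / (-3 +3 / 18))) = -1208.51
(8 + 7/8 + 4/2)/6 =29/16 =1.81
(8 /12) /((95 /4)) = 8 /285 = 0.03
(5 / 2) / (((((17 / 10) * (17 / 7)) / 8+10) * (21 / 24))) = 1600 / 5889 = 0.27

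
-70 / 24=-35 / 12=-2.92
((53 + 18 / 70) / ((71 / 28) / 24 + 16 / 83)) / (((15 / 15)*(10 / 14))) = 103966464 / 416125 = 249.84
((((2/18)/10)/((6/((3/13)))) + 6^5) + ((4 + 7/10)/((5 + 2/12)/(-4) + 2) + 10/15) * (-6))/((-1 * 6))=-61517293/47736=-1288.70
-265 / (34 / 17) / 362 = -265 / 724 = -0.37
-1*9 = -9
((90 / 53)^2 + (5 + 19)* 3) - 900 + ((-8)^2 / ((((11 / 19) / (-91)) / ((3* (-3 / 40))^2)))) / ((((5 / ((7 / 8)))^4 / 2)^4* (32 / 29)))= -54750679721691394938198336771625989 / 66355097239552000000000000000000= -825.12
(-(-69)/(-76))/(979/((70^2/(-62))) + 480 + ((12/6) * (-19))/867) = -73283175/37741080046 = -0.00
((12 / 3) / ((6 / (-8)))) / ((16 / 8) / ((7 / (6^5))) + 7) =-112 / 46803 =-0.00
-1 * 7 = -7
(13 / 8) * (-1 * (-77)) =1001 / 8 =125.12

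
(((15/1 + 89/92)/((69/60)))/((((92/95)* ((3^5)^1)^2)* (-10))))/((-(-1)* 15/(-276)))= 27911/62473842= 0.00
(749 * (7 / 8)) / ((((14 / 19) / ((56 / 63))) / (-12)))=-28462 / 3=-9487.33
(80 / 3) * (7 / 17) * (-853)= -477680 / 51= -9366.27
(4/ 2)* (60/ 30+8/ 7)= 44/ 7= 6.29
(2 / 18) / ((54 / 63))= 7 / 54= 0.13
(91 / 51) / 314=91 / 16014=0.01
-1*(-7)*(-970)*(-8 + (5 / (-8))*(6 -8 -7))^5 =8406356105 / 16384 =513083.26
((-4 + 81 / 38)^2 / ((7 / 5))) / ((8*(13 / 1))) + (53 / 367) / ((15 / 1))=0.03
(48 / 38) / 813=8 / 5149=0.00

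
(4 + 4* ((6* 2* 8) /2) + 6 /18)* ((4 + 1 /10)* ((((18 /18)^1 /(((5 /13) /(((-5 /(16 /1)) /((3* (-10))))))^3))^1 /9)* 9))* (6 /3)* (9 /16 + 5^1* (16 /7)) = 71253339079 /185794560000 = 0.38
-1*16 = -16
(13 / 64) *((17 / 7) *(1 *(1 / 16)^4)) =221 / 29360128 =0.00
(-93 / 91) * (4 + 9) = -93 / 7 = -13.29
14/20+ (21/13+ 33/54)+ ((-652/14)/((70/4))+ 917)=26293409/28665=917.27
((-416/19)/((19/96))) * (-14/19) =559104/6859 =81.51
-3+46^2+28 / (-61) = 128865 / 61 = 2112.54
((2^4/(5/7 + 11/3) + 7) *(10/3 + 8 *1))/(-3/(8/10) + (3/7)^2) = -1632680/48231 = -33.85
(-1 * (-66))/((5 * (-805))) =-66/4025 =-0.02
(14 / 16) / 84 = 1 / 96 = 0.01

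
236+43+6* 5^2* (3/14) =2178/7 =311.14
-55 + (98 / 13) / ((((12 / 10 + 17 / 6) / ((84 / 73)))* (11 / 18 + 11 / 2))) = -69027017 / 1263119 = -54.65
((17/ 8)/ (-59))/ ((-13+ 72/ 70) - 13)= 595/ 412528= 0.00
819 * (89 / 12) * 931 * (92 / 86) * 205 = 106655690505 / 86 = 1240182447.73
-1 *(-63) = 63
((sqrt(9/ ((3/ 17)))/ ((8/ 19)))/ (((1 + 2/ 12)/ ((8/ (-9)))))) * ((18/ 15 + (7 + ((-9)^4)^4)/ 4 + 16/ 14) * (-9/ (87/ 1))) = 616129212793242576 * sqrt(51)/ 7105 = 619288202096747.30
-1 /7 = -0.14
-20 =-20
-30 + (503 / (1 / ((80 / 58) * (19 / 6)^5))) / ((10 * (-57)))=-70625303 / 169128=-417.58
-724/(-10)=362/5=72.40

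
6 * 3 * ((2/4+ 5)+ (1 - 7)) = -9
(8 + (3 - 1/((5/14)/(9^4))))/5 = -91799/25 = -3671.96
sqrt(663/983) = sqrt(651729)/983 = 0.82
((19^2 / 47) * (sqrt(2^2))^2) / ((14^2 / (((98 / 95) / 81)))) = 38 / 19035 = 0.00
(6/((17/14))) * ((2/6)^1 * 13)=364/17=21.41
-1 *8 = -8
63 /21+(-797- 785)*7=-11071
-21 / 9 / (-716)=7 / 2148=0.00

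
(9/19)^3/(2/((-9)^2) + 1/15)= 295245/253783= 1.16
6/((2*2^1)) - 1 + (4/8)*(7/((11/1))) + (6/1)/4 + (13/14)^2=6857/2156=3.18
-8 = -8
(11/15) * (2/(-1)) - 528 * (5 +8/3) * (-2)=121418/15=8094.53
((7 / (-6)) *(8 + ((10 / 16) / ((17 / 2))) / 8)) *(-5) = 152495 / 3264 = 46.72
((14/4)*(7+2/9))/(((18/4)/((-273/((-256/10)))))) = 207025/3456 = 59.90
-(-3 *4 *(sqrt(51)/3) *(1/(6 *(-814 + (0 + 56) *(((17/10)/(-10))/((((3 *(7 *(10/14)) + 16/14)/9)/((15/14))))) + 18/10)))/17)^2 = -319225/2722659929259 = -0.00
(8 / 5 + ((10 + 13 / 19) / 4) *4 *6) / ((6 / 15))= 164.26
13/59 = 0.22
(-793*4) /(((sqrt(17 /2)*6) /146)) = -231556*sqrt(34) /51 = -26474.35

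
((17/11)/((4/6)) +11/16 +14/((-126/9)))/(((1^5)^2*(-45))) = -353/7920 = -0.04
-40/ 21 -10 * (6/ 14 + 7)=-1600/ 21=-76.19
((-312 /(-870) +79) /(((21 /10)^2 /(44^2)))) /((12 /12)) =445551040 /12789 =34838.61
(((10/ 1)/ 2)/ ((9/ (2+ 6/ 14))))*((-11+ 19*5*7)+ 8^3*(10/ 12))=275570/ 189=1458.04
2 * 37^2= 2738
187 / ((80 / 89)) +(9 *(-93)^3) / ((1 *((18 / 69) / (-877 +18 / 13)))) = 24298604263.38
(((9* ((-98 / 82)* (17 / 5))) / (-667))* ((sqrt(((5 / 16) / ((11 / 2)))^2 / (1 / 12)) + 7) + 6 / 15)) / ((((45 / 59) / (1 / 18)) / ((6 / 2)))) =49147* sqrt(3) / 36098040 + 1818439 / 20510250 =0.09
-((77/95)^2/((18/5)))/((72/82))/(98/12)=-4961/194940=-0.03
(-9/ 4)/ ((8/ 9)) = -81/ 32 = -2.53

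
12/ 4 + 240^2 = 57603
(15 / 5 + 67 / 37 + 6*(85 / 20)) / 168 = 2243 / 12432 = 0.18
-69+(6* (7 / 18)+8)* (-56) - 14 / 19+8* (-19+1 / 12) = -15195 / 19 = -799.74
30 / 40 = 3 / 4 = 0.75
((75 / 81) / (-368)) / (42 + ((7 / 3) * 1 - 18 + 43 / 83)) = -2075 / 22144032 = -0.00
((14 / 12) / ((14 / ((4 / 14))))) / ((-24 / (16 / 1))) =-1 / 63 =-0.02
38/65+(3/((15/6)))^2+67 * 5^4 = 13610033/325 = 41877.02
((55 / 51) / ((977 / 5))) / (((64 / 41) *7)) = 11275 / 22322496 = 0.00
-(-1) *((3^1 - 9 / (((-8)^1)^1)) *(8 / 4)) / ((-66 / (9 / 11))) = -9 / 88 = -0.10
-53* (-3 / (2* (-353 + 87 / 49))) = -7791 / 34420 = -0.23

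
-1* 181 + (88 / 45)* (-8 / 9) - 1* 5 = -76034 / 405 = -187.74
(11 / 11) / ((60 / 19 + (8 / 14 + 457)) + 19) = 133 / 63804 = 0.00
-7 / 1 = -7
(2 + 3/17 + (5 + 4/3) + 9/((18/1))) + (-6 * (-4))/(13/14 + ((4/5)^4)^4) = 263248843186193/7720916898794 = 34.10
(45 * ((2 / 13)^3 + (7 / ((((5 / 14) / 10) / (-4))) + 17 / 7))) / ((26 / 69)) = -37321264755 / 399854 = -93337.23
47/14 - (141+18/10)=-9761/70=-139.44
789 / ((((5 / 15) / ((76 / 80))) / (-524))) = -5891463 / 5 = -1178292.60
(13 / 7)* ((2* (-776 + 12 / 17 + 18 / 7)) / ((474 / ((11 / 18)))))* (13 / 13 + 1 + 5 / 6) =-6574711 / 627102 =-10.48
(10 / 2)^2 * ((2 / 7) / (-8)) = -25 / 28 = -0.89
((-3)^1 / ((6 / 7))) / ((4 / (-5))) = 35 / 8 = 4.38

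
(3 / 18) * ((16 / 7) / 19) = 8 / 399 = 0.02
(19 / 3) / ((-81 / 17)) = -323 / 243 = -1.33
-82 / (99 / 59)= -4838 / 99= -48.87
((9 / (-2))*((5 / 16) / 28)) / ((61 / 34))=-0.03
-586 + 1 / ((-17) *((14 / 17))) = -8205 / 14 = -586.07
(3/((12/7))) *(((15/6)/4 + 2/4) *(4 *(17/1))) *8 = 1071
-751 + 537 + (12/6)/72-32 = -8855/36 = -245.97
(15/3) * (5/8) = 25/8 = 3.12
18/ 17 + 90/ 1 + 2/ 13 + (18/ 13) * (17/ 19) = 388204/ 4199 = 92.45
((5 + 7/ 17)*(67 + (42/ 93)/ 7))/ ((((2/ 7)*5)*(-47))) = -5.41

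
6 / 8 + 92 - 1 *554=-1845 / 4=-461.25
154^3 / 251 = 3652264 / 251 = 14550.85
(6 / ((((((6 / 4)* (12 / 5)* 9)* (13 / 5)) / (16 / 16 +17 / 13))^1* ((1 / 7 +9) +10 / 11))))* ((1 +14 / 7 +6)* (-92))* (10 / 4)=-2213750 / 65403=-33.85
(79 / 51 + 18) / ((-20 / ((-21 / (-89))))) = -6979 / 30260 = -0.23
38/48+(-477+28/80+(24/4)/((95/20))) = -1082077/2280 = -474.60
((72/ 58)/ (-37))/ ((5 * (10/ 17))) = -306/ 26825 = -0.01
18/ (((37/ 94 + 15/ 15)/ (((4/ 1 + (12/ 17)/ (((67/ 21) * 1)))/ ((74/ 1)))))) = 0.74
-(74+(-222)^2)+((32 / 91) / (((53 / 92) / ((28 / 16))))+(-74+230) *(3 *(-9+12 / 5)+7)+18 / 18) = -176910161 / 3445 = -51352.73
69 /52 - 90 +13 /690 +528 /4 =43.35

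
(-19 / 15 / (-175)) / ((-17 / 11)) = -209 / 44625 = -0.00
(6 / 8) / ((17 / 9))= 0.40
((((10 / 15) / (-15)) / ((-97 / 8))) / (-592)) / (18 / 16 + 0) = -0.00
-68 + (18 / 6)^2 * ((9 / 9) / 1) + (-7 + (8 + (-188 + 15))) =-231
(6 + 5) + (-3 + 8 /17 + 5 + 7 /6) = 1493 /102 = 14.64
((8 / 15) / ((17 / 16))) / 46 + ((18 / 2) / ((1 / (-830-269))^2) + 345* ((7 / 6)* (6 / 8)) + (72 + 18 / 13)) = 6630621581651 / 609960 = 10870584.27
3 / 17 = 0.18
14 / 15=0.93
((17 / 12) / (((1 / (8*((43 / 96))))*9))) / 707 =731 / 916272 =0.00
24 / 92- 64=-63.74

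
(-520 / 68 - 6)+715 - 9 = 11770 / 17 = 692.35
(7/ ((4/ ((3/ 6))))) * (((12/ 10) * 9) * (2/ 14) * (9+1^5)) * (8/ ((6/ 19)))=342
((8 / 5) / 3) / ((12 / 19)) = 38 / 45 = 0.84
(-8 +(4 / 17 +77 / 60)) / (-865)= 6611 / 882300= 0.01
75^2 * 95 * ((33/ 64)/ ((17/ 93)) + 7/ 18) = 1866096875/ 1088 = 1715162.57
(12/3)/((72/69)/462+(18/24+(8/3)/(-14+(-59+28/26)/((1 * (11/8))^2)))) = 2984375856/516683081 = 5.78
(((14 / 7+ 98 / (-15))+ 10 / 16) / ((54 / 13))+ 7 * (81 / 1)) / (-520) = -3668063 / 3369600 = -1.09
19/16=1.19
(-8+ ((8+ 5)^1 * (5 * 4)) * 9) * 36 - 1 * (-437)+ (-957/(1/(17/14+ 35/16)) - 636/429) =1299410249/16016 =81132.01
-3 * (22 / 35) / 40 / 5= -33 / 3500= -0.01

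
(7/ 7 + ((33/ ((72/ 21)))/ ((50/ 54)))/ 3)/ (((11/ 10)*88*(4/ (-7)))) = -6251/ 77440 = -0.08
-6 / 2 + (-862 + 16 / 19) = -16419 / 19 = -864.16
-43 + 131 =88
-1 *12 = -12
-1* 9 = -9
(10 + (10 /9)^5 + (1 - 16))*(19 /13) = -3709655 /767637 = -4.83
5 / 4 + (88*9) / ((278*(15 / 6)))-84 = -226877 / 2780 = -81.61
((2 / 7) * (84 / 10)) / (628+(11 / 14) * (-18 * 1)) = 84 / 21485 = 0.00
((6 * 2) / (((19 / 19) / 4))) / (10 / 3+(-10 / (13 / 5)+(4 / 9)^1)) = -702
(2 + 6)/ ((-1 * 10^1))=-4/ 5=-0.80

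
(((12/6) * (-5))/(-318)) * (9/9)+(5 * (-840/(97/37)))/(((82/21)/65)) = -16863599615/632343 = -26668.44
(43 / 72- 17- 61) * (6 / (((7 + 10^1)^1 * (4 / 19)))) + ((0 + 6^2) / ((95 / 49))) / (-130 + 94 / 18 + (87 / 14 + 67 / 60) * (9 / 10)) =-129.92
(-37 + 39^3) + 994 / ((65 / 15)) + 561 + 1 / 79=61694352 / 1027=60072.40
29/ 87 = 1/ 3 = 0.33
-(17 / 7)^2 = -289 / 49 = -5.90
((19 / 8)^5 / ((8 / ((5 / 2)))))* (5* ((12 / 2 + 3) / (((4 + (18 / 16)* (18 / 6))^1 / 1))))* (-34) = -9471078675 / 1933312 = -4898.89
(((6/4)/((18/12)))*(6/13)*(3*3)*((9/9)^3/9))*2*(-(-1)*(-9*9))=-972/13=-74.77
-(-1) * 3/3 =1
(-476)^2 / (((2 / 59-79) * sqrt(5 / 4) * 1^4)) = -26735968 * sqrt(5) / 23295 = -2566.36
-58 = -58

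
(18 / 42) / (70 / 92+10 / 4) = 23 / 175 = 0.13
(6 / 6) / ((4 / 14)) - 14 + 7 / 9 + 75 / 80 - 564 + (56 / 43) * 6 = -3498299 / 6192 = -564.97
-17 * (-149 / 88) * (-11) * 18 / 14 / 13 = -22797 / 728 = -31.31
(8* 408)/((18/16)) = 8704/3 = 2901.33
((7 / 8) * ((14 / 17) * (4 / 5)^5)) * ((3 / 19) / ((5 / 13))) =489216 / 5046875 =0.10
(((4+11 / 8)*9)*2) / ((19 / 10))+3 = 2049 / 38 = 53.92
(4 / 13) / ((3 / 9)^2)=2.77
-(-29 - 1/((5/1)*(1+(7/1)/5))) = 29.08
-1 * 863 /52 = -863 /52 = -16.60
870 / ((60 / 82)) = 1189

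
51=51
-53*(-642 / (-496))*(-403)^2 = -89131107 / 8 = -11141388.38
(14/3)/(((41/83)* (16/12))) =581/82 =7.09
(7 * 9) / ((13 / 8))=504 / 13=38.77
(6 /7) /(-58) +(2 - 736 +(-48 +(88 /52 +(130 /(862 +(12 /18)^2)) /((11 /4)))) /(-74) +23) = -2961243512113 /4168477313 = -710.39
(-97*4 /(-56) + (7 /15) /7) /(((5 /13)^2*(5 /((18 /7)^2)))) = 13406094 /214375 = 62.54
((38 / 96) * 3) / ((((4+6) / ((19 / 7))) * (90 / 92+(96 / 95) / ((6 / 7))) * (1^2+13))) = 0.01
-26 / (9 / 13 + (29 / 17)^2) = -48841 / 6767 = -7.22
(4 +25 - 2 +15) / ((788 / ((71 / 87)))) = 497 / 11426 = 0.04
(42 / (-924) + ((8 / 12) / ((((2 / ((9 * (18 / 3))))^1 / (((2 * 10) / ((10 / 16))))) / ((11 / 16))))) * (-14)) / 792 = -121969 / 17424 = -7.00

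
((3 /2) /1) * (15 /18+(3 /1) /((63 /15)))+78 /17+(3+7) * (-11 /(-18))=55781 /4284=13.02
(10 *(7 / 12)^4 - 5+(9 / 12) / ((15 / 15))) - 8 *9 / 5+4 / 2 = -803111 / 51840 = -15.49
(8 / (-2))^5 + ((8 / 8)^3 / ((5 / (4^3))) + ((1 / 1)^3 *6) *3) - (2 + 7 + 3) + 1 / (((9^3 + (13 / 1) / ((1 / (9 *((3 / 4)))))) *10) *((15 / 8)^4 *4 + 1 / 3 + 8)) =-1005.20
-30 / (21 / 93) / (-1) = 930 / 7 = 132.86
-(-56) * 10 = 560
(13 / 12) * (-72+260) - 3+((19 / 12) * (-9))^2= 19379 / 48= 403.73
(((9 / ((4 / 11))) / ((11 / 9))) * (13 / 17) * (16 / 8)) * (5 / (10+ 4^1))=11.06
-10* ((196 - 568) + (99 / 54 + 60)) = 3101.67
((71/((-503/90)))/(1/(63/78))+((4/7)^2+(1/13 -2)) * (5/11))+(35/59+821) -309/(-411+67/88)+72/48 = 938801423605317/1154936188406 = 812.86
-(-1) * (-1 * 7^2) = -49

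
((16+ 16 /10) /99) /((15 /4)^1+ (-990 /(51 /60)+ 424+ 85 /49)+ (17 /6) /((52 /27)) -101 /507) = -9009728 /37196342265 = -0.00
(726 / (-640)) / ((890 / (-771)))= 279873 / 284800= 0.98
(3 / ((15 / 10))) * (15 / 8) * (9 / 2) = 135 / 8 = 16.88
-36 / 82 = -18 / 41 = -0.44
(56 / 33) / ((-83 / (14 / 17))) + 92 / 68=62213 / 46563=1.34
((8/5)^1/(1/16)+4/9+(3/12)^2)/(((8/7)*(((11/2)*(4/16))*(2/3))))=131579/5280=24.92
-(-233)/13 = 233/13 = 17.92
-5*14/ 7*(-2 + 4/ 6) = 40/ 3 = 13.33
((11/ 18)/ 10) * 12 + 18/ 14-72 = -7348/ 105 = -69.98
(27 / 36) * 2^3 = 6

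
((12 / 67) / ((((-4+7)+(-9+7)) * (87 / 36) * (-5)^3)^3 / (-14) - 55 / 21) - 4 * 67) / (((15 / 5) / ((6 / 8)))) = -213832178395009 / 3191525051755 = -67.00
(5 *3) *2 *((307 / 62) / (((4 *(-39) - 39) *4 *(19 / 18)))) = -2763 / 15314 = -0.18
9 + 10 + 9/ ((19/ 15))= 496/ 19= 26.11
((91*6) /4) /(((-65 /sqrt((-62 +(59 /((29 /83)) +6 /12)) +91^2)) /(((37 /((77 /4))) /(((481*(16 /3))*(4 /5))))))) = -0.18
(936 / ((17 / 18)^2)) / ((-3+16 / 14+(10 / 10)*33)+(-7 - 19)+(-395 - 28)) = -2.51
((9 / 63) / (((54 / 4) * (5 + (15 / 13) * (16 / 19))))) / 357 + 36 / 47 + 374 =1752992420668 / 4677565725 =374.77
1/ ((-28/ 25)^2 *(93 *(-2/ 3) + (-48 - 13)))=-625/ 96432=-0.01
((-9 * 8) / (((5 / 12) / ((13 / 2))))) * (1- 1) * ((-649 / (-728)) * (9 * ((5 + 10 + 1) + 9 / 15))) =0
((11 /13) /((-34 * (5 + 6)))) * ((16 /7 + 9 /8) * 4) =-191 /6188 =-0.03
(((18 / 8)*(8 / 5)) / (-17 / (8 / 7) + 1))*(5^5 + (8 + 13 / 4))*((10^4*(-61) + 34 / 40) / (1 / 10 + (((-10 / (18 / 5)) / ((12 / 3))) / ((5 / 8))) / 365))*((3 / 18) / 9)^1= 171885560487 / 1813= 94807258.96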